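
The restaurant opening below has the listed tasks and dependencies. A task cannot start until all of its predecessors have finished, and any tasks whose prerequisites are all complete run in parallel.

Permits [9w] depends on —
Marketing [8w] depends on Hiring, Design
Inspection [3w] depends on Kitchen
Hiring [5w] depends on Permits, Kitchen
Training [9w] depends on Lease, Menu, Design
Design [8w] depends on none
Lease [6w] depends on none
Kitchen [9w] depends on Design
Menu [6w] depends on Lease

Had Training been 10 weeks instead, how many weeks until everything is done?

As given, the longest chain is Design→Kitchen→Hiring→Marketing = 8+9+5+8 = 30, so the finish is 30 weeks.
Training has 9 weeks of float (longest path through it is 21).
That remains the longest chain; total 30 weeks.

30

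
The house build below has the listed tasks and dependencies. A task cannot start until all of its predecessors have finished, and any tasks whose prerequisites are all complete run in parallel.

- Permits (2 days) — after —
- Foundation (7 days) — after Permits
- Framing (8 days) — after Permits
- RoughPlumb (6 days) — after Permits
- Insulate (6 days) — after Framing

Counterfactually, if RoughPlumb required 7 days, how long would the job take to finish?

Actual critical path: Permits→Framing→Insulate = 2+8+6 = 16 ⇒ 16 days.
RoughPlumb has 8 days of float (longest path through it is 8).
That remains the longest chain; total 16 days.

16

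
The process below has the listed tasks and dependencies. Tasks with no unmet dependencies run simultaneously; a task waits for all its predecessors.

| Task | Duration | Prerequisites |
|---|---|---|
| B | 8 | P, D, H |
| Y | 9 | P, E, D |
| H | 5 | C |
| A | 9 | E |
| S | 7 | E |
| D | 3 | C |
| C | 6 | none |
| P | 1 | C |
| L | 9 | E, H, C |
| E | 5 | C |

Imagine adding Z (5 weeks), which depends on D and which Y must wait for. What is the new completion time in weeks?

23

Originally the job takes 20 weeks.
With Z inserted, Y now waits for max(P, E, D, Z).
New critical path: C→D→Z→Y = 6+3+5+9 = 23 ⇒ 23 weeks.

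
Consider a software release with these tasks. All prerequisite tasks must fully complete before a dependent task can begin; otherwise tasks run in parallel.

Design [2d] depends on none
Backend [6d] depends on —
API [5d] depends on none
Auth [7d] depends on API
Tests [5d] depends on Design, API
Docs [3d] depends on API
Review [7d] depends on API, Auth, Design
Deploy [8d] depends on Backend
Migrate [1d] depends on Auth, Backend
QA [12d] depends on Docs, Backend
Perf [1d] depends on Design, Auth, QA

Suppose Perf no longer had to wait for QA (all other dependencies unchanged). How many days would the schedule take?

20

Original critical path: API→Docs→QA→Perf = 5+3+12+1 = 21 ⇒ 21 days.
Without QA→Perf, Perf's earliest start moves from 20 to 12.
After: API→Docs→QA = 5+3+12 = 20 → 20 days.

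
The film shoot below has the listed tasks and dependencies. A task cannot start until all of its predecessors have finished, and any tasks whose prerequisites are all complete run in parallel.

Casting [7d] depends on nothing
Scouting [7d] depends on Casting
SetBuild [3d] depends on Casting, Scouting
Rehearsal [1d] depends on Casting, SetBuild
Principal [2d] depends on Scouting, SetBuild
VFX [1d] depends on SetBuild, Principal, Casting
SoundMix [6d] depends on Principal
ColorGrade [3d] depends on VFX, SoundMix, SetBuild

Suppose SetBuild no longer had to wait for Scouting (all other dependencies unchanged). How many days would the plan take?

25

With the dependency in place, Casting→Scouting→SetBuild→Principal→SoundMix→ColorGrade = 7+7+3+2+6+3 = 28 sets the finish at 28 days.
Without Scouting→SetBuild, SetBuild's earliest start moves from 14 to 7.
The longest chain is now Casting→Scouting→Principal→SoundMix→ColorGrade = 7+7+2+6+3 = 25, so the plan takes 25 days.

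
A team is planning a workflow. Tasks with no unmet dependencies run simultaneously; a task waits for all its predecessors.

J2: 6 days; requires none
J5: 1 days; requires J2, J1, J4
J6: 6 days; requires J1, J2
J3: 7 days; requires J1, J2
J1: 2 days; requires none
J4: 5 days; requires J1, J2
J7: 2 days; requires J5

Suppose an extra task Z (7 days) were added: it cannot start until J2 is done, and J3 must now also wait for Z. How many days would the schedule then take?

20

Originally the schedule takes 14 days.
With Z inserted, J3 now waits for max(J1, J2, Z).
New critical path: J2→Z→J3 = 6+7+7 = 20 ⇒ 20 days.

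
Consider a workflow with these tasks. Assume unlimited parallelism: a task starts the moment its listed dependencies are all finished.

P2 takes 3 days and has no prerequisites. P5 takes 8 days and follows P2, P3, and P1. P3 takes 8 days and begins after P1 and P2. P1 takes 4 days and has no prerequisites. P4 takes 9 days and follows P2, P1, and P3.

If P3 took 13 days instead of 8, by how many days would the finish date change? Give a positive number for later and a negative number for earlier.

5

The binding path is P1→P3→P4 = 4+8+9 = 21; finish at 21 days.
P3 lies on that path, so at 13 days the path becomes 26 days.
The critical path is still P1→P3→P4; finish is now 26 days.
Change in finish: 26 − 21 = +5 days.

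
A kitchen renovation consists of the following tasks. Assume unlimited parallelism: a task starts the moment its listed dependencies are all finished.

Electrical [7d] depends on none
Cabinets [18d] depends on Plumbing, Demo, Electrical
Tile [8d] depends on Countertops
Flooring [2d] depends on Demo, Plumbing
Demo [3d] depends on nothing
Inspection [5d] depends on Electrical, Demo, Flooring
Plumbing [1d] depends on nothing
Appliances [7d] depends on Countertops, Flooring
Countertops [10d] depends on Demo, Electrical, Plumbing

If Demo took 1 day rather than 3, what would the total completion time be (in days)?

25

The binding path is Electrical→Cabinets = 7+18 = 25; finish at 25 days.
Demo has 4 days of float (longest path through it is 21).
That remains the longest chain; total 25 days.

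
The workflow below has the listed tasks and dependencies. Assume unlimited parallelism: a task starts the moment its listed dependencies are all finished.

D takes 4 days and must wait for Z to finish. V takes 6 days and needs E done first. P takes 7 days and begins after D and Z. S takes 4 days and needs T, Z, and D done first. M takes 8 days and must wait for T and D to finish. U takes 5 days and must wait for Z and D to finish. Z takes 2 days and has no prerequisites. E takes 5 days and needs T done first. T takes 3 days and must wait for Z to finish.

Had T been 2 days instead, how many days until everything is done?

15

As given, the longest chain is Z→T→E→V = 2+3+5+6 = 16, so the finish is 16 days.
Since T is critical, the -1 change carries straight to that chain (now 15 days).
The critical path is still Z→T→E→V; finish is now 15 days.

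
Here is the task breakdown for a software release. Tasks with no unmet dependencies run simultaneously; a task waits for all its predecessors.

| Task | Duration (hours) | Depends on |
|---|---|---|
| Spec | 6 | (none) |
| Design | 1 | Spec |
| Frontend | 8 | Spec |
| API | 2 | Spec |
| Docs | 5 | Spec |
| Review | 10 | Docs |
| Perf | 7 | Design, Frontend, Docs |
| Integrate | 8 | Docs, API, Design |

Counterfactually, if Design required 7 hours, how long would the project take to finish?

As given, the longest chain is Spec→Frontend→Perf = 6+8+7 = 21, so the finish is 21 hours.
The longest path through Design is only 15 hours, so Design has float 6.
Now Spec→Design→Integrate = 6+7+8 = 21 is longest, so the finish becomes 21 hours.

21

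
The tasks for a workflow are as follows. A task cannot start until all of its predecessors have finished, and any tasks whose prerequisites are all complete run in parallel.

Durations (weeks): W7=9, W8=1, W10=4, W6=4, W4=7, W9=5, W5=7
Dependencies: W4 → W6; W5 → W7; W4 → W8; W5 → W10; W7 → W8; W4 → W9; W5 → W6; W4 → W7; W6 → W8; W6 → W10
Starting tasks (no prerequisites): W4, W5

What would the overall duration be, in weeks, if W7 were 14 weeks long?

Baseline: W4→W7→W8 = 7+9+1 = 17 → 17 weeks.
Since W7 is critical, the +5 change carries straight to that chain (now 22 weeks).
No other chain overtakes it, so the finish is 22 weeks.

22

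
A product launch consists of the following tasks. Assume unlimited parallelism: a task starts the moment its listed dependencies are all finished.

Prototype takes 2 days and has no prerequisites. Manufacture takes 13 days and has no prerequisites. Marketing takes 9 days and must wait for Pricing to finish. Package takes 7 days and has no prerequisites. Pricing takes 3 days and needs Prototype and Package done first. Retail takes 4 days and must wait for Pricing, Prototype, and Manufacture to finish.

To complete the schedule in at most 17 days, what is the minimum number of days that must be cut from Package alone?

2

Current finish: 19 days; target: 17.
Package is on every critical path, so each day cut from Package cuts the finish by one (this holds down to a finish of 17).
Need 19 − 17 = 2 days off Package → Package becomes 5 days, finish becomes 17.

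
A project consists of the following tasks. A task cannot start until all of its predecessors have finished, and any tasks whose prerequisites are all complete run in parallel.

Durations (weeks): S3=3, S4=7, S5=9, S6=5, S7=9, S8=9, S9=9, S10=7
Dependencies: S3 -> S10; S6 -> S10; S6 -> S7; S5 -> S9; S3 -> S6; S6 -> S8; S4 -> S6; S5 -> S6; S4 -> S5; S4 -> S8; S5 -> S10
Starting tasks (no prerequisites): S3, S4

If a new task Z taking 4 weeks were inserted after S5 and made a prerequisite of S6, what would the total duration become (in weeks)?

34

Originally the schedule takes 30 weeks.
With Z inserted, S6 now waits for max(S5, S3, S4, Z).
New critical path: S4→S5→Z→S6→S7 = 7+9+4+5+9 = 34 ⇒ 34 weeks.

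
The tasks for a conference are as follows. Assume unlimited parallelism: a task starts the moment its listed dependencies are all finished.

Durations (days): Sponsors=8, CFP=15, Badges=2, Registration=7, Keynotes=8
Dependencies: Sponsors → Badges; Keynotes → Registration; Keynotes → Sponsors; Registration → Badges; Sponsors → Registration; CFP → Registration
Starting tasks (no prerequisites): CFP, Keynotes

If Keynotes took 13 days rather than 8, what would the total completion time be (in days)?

As given, the longest chain is Keynotes→Sponsors→Registration→Badges = 8+8+7+2 = 25, so the finish is 25 days.
Keynotes lies on that path, so at 13 days the path becomes 30 days.
No other chain overtakes it, so the finish is 30 days.

30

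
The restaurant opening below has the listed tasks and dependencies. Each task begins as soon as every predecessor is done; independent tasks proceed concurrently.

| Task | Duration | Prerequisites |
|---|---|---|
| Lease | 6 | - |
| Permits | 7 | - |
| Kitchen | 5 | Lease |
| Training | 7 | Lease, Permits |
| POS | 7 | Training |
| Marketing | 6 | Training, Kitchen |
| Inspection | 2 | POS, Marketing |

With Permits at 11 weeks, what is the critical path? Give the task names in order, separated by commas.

Critical path before the change: Permits→Training→POS→Inspection = 7+7+7+2 = 23 giving 23 weeks.
Permits is on the critical path; changing it to 11 makes that path 27 weeks.
That remains the longest chain; total 27 weeks.

Permits, Training, POS, Inspection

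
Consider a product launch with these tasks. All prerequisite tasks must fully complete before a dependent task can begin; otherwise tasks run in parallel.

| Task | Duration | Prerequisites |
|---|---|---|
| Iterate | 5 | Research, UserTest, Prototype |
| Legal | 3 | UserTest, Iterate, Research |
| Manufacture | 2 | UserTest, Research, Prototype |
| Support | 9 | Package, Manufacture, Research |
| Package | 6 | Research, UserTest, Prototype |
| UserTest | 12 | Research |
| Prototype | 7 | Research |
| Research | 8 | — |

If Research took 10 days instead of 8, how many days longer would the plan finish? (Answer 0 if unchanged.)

Baseline: Research→UserTest→Package→Support = 8+12+6+9 = 35 → 35 days.
Research is on the critical path; changing it to 10 makes that path 37 days.
That remains the longest chain; total 37 days.
Change in finish: 37 − 35 = +2 days.

2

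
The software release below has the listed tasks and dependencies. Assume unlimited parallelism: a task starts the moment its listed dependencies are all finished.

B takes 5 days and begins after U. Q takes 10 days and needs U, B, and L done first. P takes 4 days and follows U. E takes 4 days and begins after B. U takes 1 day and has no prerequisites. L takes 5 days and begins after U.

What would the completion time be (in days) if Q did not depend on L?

With the dependency in place, U→L→Q = 1+5+10 = 16 sets the finish at 16 days.
Dropping L→Q doesn't change Q's earliest start (6); another predecessor still binds.
New critical path: U→B→Q = 1+5+10 = 16 ⇒ 16 days.

16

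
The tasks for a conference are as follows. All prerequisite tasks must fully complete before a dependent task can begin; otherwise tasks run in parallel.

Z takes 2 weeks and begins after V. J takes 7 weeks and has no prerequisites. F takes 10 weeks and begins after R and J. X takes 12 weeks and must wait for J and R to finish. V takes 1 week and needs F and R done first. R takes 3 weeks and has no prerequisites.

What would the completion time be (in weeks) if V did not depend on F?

19

With the dependency in place, J→F→V→Z = 7+10+1+2 = 20 sets the finish at 20 weeks.
Without F→V, V's earliest start moves from 17 to 3.
After: J→X = 7+12 = 19 → 19 weeks.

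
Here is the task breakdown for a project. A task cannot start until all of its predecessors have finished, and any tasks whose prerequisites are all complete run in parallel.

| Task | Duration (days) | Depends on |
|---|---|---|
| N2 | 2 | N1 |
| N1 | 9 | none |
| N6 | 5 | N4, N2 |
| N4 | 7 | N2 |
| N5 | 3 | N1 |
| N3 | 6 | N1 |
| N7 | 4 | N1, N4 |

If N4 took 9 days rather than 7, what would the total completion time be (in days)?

As given, the longest chain is N1→N2→N4→N6 = 9+2+7+5 = 23, so the finish is 23 days.
N4 lies on that path, so at 9 days the path becomes 25 days.
No other chain overtakes it, so the finish is 25 days.

25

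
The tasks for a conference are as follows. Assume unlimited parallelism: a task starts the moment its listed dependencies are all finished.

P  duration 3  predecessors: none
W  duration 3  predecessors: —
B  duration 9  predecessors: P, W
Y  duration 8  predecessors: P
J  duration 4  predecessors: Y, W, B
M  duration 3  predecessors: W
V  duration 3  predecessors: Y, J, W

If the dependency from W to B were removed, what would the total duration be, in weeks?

19

Before: longest chain P→B→J→V = 3+9+4+3 = 19, finish 19.
Dropping W→B doesn't change B's earliest start (3); another predecessor still binds.
New critical path: P→B→J→V = 3+9+4+3 = 19 ⇒ 19 weeks.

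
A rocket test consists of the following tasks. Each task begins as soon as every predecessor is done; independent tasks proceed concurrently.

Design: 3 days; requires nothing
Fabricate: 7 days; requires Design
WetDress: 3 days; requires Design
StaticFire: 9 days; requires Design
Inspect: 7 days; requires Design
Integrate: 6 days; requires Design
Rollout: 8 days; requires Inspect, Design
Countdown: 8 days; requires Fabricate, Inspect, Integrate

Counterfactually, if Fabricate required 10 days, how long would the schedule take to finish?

21

Actual critical path: Design→Fabricate→Countdown = 3+7+8 = 18 ⇒ 18 days.
Fabricate is on the critical path; changing it to 10 makes that path 21 days.
No other chain overtakes it, so the finish is 21 days.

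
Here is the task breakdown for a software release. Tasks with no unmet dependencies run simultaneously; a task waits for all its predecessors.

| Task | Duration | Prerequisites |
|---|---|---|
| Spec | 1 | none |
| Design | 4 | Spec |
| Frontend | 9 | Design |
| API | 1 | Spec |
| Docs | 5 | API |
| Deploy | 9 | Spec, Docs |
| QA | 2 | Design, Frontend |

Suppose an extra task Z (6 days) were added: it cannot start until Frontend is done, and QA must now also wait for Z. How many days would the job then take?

Originally the job takes 16 days.
With Z inserted, QA now waits for max(Design, Frontend, Z).
New critical path: Spec→Design→Frontend→Z→QA = 1+4+9+6+2 = 22 ⇒ 22 days.

22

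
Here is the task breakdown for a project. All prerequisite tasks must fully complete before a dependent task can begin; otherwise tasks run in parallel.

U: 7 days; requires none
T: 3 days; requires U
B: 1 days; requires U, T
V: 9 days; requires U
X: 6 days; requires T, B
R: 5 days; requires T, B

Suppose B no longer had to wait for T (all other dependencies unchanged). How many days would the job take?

16

Original critical path: U→T→B→X = 7+3+1+6 = 17 ⇒ 17 days.
Without T→B, B's earliest start moves from 10 to 7.
The longest chain is now U→T→X = 7+3+6 = 16, so the job takes 16 days.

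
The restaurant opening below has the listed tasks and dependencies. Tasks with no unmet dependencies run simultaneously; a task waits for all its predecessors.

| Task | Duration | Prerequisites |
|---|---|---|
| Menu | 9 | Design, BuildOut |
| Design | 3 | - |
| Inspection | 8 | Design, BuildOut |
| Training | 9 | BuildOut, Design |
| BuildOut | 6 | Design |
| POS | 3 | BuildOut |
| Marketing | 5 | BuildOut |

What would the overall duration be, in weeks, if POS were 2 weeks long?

18

Actual critical path: Design→BuildOut→Menu = 3+6+9 = 18 ⇒ 18 weeks.
POS has 6 weeks of float (longest path through it is 12).
The critical path is still Design→BuildOut→Menu; finish is now 18 weeks.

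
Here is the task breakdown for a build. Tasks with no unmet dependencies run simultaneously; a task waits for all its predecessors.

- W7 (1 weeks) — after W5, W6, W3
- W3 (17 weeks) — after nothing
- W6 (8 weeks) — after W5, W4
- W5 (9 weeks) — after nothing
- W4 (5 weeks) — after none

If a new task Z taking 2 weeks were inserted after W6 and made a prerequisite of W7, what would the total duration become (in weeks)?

Originally the job takes 18 weeks.
With Z inserted, W7 now waits for max(W5, W6, W3, Z).
New critical path: W5→W6→Z→W7 = 9+8+2+1 = 20 ⇒ 20 weeks.

20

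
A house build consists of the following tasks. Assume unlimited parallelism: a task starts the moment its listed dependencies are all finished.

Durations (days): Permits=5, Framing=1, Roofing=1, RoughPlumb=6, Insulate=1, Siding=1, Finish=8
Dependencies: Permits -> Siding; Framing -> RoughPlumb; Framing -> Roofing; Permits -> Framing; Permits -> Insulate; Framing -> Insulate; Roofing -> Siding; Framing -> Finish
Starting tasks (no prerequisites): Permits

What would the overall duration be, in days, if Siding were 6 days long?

14

Critical path before the change: Permits→Framing→Finish = 5+1+8 = 14 giving 14 days.
Siding has 6 days of float (longest path through it is 8).
That remains the longest chain; total 14 days.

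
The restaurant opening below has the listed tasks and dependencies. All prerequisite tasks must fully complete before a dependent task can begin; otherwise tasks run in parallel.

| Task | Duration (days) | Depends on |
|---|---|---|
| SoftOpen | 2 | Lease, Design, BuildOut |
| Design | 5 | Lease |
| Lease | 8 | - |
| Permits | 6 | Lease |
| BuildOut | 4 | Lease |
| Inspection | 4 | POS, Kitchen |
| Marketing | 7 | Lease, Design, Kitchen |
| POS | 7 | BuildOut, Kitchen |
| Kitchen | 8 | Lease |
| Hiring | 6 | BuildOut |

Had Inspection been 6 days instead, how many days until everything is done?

29

Critical path before the change: Lease→Kitchen→POS→Inspection = 8+8+7+4 = 27 giving 27 days.
Inspection lies on that path, so at 6 days the path becomes 29 days.
No other chain overtakes it, so the finish is 29 days.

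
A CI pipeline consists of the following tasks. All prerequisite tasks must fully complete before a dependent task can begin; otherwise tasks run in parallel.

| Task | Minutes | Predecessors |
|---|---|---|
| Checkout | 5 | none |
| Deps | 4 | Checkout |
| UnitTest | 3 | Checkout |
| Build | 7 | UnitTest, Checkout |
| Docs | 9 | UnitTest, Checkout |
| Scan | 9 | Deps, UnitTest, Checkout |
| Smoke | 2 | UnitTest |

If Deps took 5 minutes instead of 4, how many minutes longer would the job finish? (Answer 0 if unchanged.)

Critical path before the change: Checkout→Deps→Scan = 5+4+9 = 18 giving 18 minutes.
Deps lies on that path, so at 5 minutes the path becomes 19 minutes.
That remains the longest chain; total 19 minutes.
Change in finish: 19 − 18 = +1 minutes.

1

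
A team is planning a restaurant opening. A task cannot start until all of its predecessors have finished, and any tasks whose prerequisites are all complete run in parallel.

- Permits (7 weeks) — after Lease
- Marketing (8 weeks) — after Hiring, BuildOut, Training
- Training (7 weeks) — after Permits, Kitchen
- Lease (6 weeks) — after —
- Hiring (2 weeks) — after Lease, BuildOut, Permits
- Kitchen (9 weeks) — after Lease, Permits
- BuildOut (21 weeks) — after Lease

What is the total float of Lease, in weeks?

Lease→Permits→Kitchen→Training→Marketing = 6+7+9+7+8 = 37 sets the makespan at 37 weeks.
The longest chain containing Lease totals 37 weeks.
Slack of Lease = 0 − 0 = 0 weeks.

0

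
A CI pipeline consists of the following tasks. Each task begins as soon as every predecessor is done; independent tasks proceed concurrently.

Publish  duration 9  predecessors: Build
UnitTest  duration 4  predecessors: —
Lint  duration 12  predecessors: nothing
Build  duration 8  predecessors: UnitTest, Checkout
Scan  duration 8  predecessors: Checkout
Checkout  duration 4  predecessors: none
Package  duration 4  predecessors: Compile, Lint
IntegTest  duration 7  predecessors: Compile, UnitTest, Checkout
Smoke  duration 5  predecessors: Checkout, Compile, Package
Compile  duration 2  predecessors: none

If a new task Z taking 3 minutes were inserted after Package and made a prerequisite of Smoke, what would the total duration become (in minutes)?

Originally the plan takes 21 minutes.
With Z inserted, Smoke now waits for max(Checkout, Compile, Package, Z).
New critical path: Lint→Package→Z→Smoke = 12+4+3+5 = 24 ⇒ 24 minutes.

24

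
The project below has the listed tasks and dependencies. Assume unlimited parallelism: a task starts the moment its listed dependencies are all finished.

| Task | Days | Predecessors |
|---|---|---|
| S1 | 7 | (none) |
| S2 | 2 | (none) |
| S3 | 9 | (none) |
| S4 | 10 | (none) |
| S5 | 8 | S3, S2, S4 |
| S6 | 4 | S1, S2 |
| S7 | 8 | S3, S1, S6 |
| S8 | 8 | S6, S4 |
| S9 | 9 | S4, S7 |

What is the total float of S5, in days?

10

The longest chain is S1→S6→S7→S9 = 7+4+8+9 = 28; overall finish 28 days.
The longest chain containing S5 totals 18 days.
Slack of S5 = 20 − 10 = 10 days.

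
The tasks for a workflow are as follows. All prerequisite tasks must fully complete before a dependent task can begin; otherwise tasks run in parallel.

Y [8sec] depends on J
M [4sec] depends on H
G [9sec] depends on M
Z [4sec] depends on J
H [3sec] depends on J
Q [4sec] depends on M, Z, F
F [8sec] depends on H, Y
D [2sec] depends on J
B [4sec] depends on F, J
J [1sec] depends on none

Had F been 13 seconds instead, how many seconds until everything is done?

26

Baseline: J→Y→F→B = 1+8+8+4 = 21 → 21 seconds.
F is on the critical path; changing it to 13 makes that path 26 seconds.
That remains the longest chain; total 26 seconds.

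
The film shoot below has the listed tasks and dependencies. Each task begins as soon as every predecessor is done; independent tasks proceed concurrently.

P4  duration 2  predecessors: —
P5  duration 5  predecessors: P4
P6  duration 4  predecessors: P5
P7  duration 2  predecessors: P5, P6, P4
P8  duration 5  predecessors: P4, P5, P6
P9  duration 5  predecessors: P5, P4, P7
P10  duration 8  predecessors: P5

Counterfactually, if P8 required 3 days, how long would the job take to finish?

18

As given, the longest chain is P4→P5→P6→P7→P9 = 2+5+4+2+5 = 18, so the finish is 18 days.
The longest path through P8 is only 16 days, so P8 has float 2.
That remains the longest chain; total 18 days.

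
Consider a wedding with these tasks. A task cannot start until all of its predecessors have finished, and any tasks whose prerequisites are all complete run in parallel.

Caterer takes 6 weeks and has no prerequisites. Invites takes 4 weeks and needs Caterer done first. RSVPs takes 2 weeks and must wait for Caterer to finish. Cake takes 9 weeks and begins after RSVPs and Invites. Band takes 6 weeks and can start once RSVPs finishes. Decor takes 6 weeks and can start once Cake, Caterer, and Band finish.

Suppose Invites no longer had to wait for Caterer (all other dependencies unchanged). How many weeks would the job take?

With the dependency in place, Caterer→Invites→Cake→Decor = 6+4+9+6 = 25 sets the finish at 25 weeks.
Without Caterer→Invites, Invites's earliest start moves from 6 to 0.
After: Caterer→RSVPs→Cake→Decor = 6+2+9+6 = 23 → 23 weeks.

23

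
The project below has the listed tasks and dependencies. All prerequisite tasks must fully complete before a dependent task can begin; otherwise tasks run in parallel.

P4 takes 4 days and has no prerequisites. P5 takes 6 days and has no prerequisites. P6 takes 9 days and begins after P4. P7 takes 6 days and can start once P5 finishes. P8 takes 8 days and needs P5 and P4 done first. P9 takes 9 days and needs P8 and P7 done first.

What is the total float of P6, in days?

10

Critical path: P5→P8→P9 = 6+8+9 = 23, so the finish is 23 days.
P6 finishes as early as 13 and must finish by 23.
So P6 can slip 23 − 13 = 10 days.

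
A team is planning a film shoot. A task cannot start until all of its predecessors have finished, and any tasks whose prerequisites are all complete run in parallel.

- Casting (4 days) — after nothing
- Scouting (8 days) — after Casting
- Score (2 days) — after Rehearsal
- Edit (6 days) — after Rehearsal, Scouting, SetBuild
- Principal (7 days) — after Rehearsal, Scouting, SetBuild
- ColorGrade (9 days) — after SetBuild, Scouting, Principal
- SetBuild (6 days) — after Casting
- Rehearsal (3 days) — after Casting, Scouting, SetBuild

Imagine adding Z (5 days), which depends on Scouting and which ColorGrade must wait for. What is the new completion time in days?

Originally the film shoot takes 31 days.
With Z inserted, ColorGrade now waits for max(SetBuild, Scouting, Principal, Z).
New critical path: Casting→Scouting→Rehearsal→Principal→ColorGrade = 4+8+3+7+9 = 31 ⇒ 31 days.

31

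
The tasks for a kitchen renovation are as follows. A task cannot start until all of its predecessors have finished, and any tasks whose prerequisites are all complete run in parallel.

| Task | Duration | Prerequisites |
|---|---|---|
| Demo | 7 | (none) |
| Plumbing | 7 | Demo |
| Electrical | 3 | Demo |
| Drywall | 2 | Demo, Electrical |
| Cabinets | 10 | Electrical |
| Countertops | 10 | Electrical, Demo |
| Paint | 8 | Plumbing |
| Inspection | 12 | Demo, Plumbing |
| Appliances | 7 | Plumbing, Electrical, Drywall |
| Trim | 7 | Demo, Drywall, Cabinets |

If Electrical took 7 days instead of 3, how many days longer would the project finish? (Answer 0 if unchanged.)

4

Actual critical path: Demo→Electrical→Cabinets→Trim = 7+3+10+7 = 27 ⇒ 27 days.
Electrical is on the critical path; changing it to 7 makes that path 31 days.
That remains the longest chain; total 31 days.
Change in finish: 31 − 27 = +4 days.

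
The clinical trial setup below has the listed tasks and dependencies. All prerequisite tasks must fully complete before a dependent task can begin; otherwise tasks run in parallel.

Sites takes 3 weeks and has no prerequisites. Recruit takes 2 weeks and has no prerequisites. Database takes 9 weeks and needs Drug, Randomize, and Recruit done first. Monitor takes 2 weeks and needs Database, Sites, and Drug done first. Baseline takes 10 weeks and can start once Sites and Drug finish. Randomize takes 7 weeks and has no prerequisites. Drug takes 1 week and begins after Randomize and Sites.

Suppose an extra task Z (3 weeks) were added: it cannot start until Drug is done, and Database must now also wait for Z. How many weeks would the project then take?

22

Originally the project takes 19 weeks.
With Z inserted, Database now waits for max(Drug, Randomize, Recruit, Z).
New critical path: Randomize→Drug→Z→Database→Monitor = 7+1+3+9+2 = 22 ⇒ 22 weeks.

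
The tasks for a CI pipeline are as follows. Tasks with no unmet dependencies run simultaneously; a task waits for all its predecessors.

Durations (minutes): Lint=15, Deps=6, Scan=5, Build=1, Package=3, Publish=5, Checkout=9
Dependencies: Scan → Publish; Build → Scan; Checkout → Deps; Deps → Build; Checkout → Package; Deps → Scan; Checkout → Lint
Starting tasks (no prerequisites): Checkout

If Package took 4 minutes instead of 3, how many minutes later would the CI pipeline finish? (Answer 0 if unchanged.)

Baseline: Checkout→Deps→Build→Scan→Publish = 9+6+1+5+5 = 26 → 26 minutes.
Package has 14 minutes of float (longest path through it is 12).
The critical path is still Checkout→Deps→Build→Scan→Publish; finish is now 26 minutes.
Change in finish: 26 − 26 = +0 minutes.

0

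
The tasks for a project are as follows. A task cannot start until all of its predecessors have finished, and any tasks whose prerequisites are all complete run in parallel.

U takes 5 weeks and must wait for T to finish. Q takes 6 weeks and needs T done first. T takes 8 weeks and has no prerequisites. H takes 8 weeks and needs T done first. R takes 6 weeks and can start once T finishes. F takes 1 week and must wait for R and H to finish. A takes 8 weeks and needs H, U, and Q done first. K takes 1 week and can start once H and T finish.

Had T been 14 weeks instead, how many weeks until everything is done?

As given, the longest chain is T→H→A = 8+8+8 = 24, so the finish is 24 weeks.
Since T is critical, the +6 change carries straight to that chain (now 30 weeks).
The critical path is still T→H→A; finish is now 30 weeks.

30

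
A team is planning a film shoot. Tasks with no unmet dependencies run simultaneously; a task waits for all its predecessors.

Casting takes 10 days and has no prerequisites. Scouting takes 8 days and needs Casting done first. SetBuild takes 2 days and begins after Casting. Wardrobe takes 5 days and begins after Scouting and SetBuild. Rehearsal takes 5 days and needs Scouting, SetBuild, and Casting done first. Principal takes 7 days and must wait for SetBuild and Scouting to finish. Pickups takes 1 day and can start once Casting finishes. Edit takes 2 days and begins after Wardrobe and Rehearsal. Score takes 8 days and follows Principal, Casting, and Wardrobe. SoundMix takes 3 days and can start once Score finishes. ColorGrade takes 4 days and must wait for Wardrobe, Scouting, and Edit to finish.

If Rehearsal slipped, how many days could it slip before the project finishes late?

7

Casting→Scouting→Principal→Score→SoundMix = 10+8+7+8+3 = 36 sets the makespan at 36 days.
Rehearsal finishes as early as 23 and must finish by 30.
So Rehearsal can slip 30 − 23 = 7 days.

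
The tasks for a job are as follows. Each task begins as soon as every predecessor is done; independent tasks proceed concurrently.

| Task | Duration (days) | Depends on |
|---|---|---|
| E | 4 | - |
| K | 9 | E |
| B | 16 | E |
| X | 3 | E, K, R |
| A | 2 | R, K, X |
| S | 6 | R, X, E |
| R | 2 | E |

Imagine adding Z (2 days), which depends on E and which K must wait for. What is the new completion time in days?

Originally the job takes 22 days.
With Z inserted, K now waits for max(E, Z).
New critical path: E→Z→K→X→S = 4+2+9+3+6 = 24 ⇒ 24 days.

24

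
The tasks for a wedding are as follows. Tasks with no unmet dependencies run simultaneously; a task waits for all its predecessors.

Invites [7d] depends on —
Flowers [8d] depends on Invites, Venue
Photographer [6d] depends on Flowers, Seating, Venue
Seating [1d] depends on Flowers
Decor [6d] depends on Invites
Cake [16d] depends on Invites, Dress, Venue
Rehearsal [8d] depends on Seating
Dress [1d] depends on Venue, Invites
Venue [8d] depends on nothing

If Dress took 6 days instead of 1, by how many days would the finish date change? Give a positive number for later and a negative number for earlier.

Critical path before the change: Venue→Dress→Cake = 8+1+16 = 25 giving 25 days.
Dress lies on that path, so at 6 days the path becomes 30 days.
No other chain overtakes it, so the finish is 30 days.
Change in finish: 30 − 25 = +5 days.

5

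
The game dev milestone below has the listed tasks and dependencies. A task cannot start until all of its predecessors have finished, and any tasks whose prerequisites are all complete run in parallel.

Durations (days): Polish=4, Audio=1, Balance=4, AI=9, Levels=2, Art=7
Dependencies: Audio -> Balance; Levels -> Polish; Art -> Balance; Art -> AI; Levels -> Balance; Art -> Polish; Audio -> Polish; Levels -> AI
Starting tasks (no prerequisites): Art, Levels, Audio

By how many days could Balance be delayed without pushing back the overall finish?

5

Art→AI = 7+9 = 16 sets the makespan at 16 days.
Longest path through Balance: 11 days (earliest finish 11, latest finish 16).
Float = 16 − 11 = 5.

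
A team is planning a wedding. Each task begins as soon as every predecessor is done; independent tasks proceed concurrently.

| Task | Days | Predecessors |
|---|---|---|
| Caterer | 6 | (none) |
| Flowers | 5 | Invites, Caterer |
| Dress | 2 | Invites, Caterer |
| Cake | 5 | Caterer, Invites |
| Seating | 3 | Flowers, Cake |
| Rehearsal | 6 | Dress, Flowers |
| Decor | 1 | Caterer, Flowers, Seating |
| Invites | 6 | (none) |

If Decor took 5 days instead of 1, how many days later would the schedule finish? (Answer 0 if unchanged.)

2

As given, the longest chain is Caterer→Flowers→Rehearsal = 6+5+6 = 17, so the finish is 17 days.
The longest path through Decor is only 15 days, so Decor has float 2.
The binding chain switches to Caterer→Flowers→Seating→Decor = 6+5+3+5 = 19; finish 19 days.
Change in finish: 19 − 17 = +2 days.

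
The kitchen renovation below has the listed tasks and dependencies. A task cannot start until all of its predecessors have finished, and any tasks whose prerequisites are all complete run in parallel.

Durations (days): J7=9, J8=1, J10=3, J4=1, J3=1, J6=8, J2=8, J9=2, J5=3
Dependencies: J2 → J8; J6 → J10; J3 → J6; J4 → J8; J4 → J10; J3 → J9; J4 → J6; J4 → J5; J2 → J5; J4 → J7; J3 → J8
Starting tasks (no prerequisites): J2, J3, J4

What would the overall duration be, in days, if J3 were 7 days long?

18

Actual critical path: J3→J6→J10 = 1+8+3 = 12 ⇒ 12 days.
J3 lies on that path, so at 7 days the path becomes 18 days.
No other chain overtakes it, so the finish is 18 days.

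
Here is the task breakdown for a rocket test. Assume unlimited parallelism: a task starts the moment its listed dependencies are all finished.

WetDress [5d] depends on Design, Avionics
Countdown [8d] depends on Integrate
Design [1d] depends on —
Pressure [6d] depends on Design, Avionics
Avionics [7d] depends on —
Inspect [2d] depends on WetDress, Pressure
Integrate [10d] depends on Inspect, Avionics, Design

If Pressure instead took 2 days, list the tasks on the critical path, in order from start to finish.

Actual critical path: Avionics→Pressure→Inspect→Integrate→Countdown = 7+6+2+10+8 = 33 ⇒ 33 days.
Pressure lies on that path, so at 2 days the path becomes 29 days.
New critical path: Avionics→WetDress→Inspect→Integrate→Countdown = 7+5+2+10+8 = 32 ⇒ 32 days.

Avionics, WetDress, Inspect, Integrate, Countdown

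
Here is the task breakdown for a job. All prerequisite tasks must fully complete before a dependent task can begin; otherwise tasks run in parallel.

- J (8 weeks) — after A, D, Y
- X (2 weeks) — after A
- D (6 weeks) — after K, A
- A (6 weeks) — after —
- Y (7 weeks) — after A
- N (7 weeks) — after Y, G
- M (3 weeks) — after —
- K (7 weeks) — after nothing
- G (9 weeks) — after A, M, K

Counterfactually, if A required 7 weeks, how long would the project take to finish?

23

As given, the longest chain is K→G→N = 7+9+7 = 23, so the finish is 23 weeks.
The longest path through A is only 22 weeks, so A has float 1.
The critical path is still K→G→N; finish is now 23 weeks.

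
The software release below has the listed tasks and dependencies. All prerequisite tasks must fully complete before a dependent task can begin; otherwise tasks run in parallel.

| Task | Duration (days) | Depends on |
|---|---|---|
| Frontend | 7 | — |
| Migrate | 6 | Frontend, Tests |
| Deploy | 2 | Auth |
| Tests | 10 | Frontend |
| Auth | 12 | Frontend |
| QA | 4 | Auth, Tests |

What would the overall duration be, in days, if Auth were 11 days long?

23

Actual critical path: Frontend→Auth→QA = 7+12+4 = 23 ⇒ 23 days.
Auth is on the critical path; changing it to 11 makes that path 22 days.
The binding chain switches to Frontend→Tests→Migrate = 7+10+6 = 23; finish 23 days.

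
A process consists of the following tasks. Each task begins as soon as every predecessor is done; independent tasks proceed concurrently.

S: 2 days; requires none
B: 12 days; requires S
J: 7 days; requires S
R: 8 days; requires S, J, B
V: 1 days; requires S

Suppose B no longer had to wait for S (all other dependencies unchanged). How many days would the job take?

With the dependency in place, S→B→R = 2+12+8 = 22 sets the finish at 22 days.
Without S→B, B's earliest start moves from 2 to 0.
After: B→R = 12+8 = 20 → 20 days.

20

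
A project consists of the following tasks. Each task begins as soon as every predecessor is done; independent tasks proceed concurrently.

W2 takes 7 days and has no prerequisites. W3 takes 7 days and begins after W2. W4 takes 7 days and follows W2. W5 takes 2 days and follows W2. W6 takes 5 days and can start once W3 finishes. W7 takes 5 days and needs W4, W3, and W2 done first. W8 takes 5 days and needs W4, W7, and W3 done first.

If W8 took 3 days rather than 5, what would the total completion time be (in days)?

22

Actual critical path: W2→W3→W7→W8 = 7+7+5+5 = 24 ⇒ 24 days.
Since W8 is critical, the -2 change carries straight to that chain (now 22 days).
The critical path is still W2→W3→W7→W8; finish is now 22 days.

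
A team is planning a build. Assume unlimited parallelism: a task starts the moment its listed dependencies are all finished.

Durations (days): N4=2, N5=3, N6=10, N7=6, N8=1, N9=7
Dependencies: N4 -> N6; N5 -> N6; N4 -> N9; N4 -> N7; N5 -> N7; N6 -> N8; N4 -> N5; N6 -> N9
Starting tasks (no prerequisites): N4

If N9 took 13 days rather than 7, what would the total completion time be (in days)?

28

Critical path before the change: N4→N5→N6→N9 = 2+3+10+7 = 22 giving 22 days.
N9 is on the critical path; changing it to 13 makes that path 28 days.
That remains the longest chain; total 28 days.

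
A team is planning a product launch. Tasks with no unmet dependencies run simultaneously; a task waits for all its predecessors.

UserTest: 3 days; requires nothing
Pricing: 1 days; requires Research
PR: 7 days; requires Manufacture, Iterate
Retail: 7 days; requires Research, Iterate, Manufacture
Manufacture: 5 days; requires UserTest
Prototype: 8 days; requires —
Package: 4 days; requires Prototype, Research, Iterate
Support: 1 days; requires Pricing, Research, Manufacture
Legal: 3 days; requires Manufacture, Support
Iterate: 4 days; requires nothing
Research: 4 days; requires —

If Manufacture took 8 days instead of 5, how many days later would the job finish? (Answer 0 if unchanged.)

The binding path is UserTest→Manufacture→PR = 3+5+7 = 15; finish at 15 days.
Manufacture lies on that path, so at 8 days the path becomes 18 days.
That remains the longest chain; total 18 days.
Change in finish: 18 − 15 = +3 days.

3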